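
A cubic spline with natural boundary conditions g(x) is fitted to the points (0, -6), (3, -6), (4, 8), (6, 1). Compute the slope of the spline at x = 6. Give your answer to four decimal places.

With σ_i denoting the second derivative at x_i, h_i = 3, 1, 2, and Δ_i = (y_(i+1) − y_i)/h_i = 0, 14, -7/2:
  3·σ_0 + 8·σ_1 + 1·σ_2 = 6(Δ_1 - Δ_0) = 84
  1·σ_1 + 6·σ_2 + 2·σ_3 = 6(Δ_2 - Δ_1) = -105
Natural end conditions: σ_0 = σ_3 = 0.
Hence σ_0 = 0, σ_1 = 609/47, σ_2 = -924/47, σ_3 = 0.
On [4, 6], g'(x) = b_2 + 2c_2·(x - 4) + 3d_2·(x - 4)² with b_2 = Δ_2 - h_2(2σ_2 + σ_3)/6 = 903/94, c_2 = σ_2/2 = -462/47, d_2 = (σ_3 - σ_2)/(6h_2) = 77/47. So g'(6) = -945/94.

-10.0532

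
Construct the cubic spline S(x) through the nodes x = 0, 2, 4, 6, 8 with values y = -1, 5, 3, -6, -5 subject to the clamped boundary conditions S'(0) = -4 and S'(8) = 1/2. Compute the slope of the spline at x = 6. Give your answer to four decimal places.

-1.9911

With σ_i denoting the second derivative at x_i, h_i = 2, 2, 2, 2, and Δ_i = (y_(i+1) − y_i)/h_i = 3, -1, -9/2, 1/2:
  2·σ_0 + 8·σ_1 + 2·σ_2 = 6(Δ_1 - Δ_0) = -24
  2·σ_1 + 8·σ_2 + 2·σ_3 = 6(Δ_2 - Δ_1) = -21
  2·σ_2 + 8·σ_3 + 2·σ_4 = 6(Δ_3 - Δ_2) = 30
Clamped end conditions give two more equations: 2h_0·σ_0 + h_0·σ_1 = 6(Δ_0 - S'(0)) = 42 and h_3·σ_3 + 2h_3·σ_4 = 6(S'(8) - Δ_3) = 0.
Forward elimination and back-substitution give σ_0 = 1497/112, σ_1 = -321/56, σ_2 = -39/16, σ_3 = 279/56, σ_4 = -279/112.
On [6, 8], S'(x) = b_3 + 2c_3·(x - 6) + 3d_3·(x - 6)² with b_3 = Δ_3 - h_3(2σ_3 + σ_4)/6 = -223/112, c_3 = σ_3/2 = 279/112, d_3 = (σ_4 - σ_3)/(6h_3) = -279/448. So S'(6) = -223/112.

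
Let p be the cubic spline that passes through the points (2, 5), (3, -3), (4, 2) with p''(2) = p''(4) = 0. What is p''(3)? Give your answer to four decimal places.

With m_i denoting the second derivative at x_i, h_i = 1, 1, and Δ_i = (y_(i+1) − y_i)/h_i = -8, 5:
  1·m_0 + 4·m_1 + 1·m_2 = 6(Δ_1 - Δ_0) = 78
Natural end conditions: m_0 = m_2 = 0.
Forward elimination and back-substitution give m_0 = 0, m_1 = 39/2, m_2 = 0.

19.5000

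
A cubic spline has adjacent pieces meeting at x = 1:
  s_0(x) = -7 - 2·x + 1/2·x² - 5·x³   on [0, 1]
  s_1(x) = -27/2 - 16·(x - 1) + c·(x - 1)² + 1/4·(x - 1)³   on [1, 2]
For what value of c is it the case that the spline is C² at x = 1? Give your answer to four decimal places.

-14.5000

s_0''(x) = 1 - 30·x, so s_0''(1) = -29. On the right, s_1''(1) = 2c, so c = -29/2.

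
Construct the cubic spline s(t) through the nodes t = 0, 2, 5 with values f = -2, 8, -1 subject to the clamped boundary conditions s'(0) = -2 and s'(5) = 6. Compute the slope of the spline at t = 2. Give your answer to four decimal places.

Write M_i for s''(x_i). With h_i = 2, 3 and divided differences Δ_i = 5, -3, the continuity of s' gives the tridiagonal system
  2·M_0 + 10·M_1 + 3·M_2 = 6(Δ_1 - Δ_0) = -48
Clamped end conditions give two more equations: 2h_0·M_0 + h_0·M_1 = 6(Δ_0 - s'(0)) = 42 and h_1·M_1 + 2h_1·M_2 = 6(s'(5) - Δ_1) = 54.
Solving the tridiagonal system: M_0 = 169/10, M_1 = -64/5, M_2 = 77/5.
On [2, 5], s'(t) = b_1 + 2c_1·(t - 2) + 3d_1·(t - 2)² with b_1 = Δ_1 - h_1(2M_1 + M_2)/6 = 21/10, c_1 = M_1/2 = -32/5, d_1 = (M_2 - M_1)/(6h_1) = 47/30. So s'(2) = 21/10.

2.1000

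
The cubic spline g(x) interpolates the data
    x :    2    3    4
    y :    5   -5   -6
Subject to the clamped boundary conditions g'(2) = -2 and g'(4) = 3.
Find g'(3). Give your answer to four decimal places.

-8.5000

With σ_i denoting the second derivative at x_i, h_i = 1, 1, and Δ_i = (y_(i+1) − y_i)/h_i = -10, -1:
  1·σ_0 + 4·σ_1 + 1·σ_2 = 6(Δ_1 - Δ_0) = 54
Clamped end conditions give two more equations: 2h_0·σ_0 + h_0·σ_1 = 6(Δ_0 - g'(2)) = -48 and h_1·σ_1 + 2h_1·σ_2 = 6(g'(4) - Δ_1) = 24.
Hence σ_0 = -35, σ_1 = 22, σ_2 = 1.
On [3, 4], g'(x) = b_1 + 2c_1·(x - 3) + 3d_1·(x - 3)² with b_1 = Δ_1 - h_1(2σ_1 + σ_2)/6 = -17/2, c_1 = σ_1/2 = 11, d_1 = (σ_2 - σ_1)/(6h_1) = -7/2. So g'(3) = -17/2.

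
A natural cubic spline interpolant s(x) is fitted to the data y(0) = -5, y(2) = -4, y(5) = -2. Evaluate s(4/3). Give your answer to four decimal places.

-4.3580

Write σ_i for s''(x_i). With h_i = 2, 3 and divided differences Δ_i = 1/2, 2/3, the continuity of s' gives the tridiagonal system
  2·σ_0 + 10·σ_1 + 3·σ_2 = 6(Δ_1 - Δ_0) = 1
Natural end conditions: σ_0 = σ_2 = 0.
Hence σ_0 = 0, σ_1 = 1/10, σ_2 = 0.
On [0, 2], s(x) = -5 + 7/15·x + 0·x² + 1/120·x³.
With x = 4/3: s(4/3) = -353/81.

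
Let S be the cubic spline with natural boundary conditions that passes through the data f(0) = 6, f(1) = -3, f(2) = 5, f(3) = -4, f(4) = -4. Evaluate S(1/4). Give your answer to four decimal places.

2.3605

Put M_i = S'' at the i-th knot. Here h = (1, 1, 1, 1) and Δ = (-9, 8, -9, 0), so the interior equations h_(i-1)·M_(i-1) + 2(h_(i-1)+h_i)·M_i + h_i·M_(i+1) = 6(Δ_i − Δ_(i-1)) read
  1·M_0 + 4·M_1 + 1·M_2 = 6(Δ_1 - Δ_0) = 102
  1·M_1 + 4·M_2 + 1·M_3 = 6(Δ_2 - Δ_1) = -102
  1·M_2 + 4·M_3 + 1·M_4 = 6(Δ_3 - Δ_2) = 54
Natural end conditions: M_0 = M_4 = 0.
Hence M_0 = 0, M_1 = 249/7, M_2 = -282/7, M_3 = 165/7, M_4 = 0.
On [0, 1], S(x) = 6 - 209/14·x + 0·x² + 83/14·x³.
With x = 1/4: S(1/4) = 2115/896.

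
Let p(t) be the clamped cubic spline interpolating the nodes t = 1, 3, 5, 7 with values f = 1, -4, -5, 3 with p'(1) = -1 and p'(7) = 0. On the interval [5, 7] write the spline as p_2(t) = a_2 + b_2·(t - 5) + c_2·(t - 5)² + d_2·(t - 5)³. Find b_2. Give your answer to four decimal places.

3.3333

Let m_i = p''(x_i). Step sizes h_i = 2, 2, 2; slopes of the chords Δ_i = (y_(i+1) - y_i)/h_i = -5/2, -1/2, 4.
  2·m_0 + 8·m_1 + 2·m_2 = 6(Δ_1 - Δ_0) = 12
  2·m_1 + 8·m_2 + 2·m_3 = 6(Δ_2 - Δ_1) = 27
Clamped end conditions give two more equations: 2h_0·m_0 + h_0·m_1 = 6(Δ_0 - p'(1)) = -9 and h_2·m_2 + 2h_2·m_3 = 6(p'(7) - Δ_2) = -24.
Solving: m_0 = -8/3, m_1 = 5/6, m_2 = 16/3, m_3 = -26/3.
On [5, 7], with p_2(t) = a_2 + b_2·(t - 5) + c_2·(t - 5)² + d_2·(t - 5)³: c_2 = m_2/2 = 8/3, d_2 = (m_3 - m_2)/(6h_2) = -7/6, b_2 = Δ_2 - h_2(2m_2 + m_3)/6 = 10/3.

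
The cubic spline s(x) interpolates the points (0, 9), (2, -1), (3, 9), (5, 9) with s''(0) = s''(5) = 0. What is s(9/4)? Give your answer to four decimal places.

With m_i denoting the second derivative at x_i, h_i = 2, 1, 2, and Δ_i = (y_(i+1) − y_i)/h_i = -5, 10, 0:
  2·m_0 + 6·m_1 + 1·m_2 = 6(Δ_1 - Δ_0) = 90
  1·m_1 + 6·m_2 + 2·m_3 = 6(Δ_2 - Δ_1) = -60
Natural end conditions: m_0 = m_3 = 0.
Solving the tridiagonal system: m_0 = 0, m_1 = 120/7, m_2 = -90/7, m_3 = 0.
On [2, 3], s(x) = -1 + 45/7·(x - 2) + 60/7·(x - 2)² - 5·(x - 2)³.
With (x - 2) = 1/4: s(9/4) = 477/448.

1.0647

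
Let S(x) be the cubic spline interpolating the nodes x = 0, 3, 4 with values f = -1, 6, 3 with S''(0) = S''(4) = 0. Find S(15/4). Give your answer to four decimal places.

3.9063

Put m_i = S'' at the i-th knot. Here h = (3, 1) and Δ = (7/3, -3), so the interior equations h_(i-1)·m_(i-1) + 2(h_(i-1)+h_i)·m_i + h_i·m_(i+1) = 6(Δ_i − Δ_(i-1)) read
  3·m_0 + 8·m_1 + 1·m_2 = 6(Δ_1 - Δ_0) = -32
Natural end conditions: m_0 = m_2 = 0.
Solving: m_0 = 0, m_1 = -4, m_2 = 0.
On [3, 4], S(x) = 6 - 5/3·(x - 3) - 2·(x - 3)² + 2/3·(x - 3)³.
With (x - 3) = 3/4: S(15/4) = 125/32.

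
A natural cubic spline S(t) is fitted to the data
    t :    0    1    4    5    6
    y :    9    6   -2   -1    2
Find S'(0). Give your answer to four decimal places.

Put m_i = S'' at the i-th knot. Here h = (1, 3, 1, 1) and Δ = (-3, -8/3, 1, 3), so the interior equations h_(i-1)·m_(i-1) + 2(h_(i-1)+h_i)·m_i + h_i·m_(i+1) = 6(Δ_i − Δ_(i-1)) read
  1·m_0 + 8·m_1 + 3·m_2 = 6(Δ_1 - Δ_0) = 2
  3·m_1 + 8·m_2 + 1·m_3 = 6(Δ_2 - Δ_1) = 22
  1·m_2 + 4·m_3 + 1·m_4 = 6(Δ_3 - Δ_2) = 12
Natural end conditions: m_0 = m_4 = 0.
Solving the tridiagonal system: m_0 = 0, m_1 = -83/106, m_2 = 146/53, m_3 = 245/106, m_4 = 0.
On [0, 1], S'(t) = b_0 + 2c_0·t + 3d_0·t² with b_0 = Δ_0 - h_0(2m_0 + m_1)/6 = -1825/636, c_0 = m_0/2 = 0, d_0 = (m_1 - m_0)/(6h_0) = -83/636. So S'(0) = -1825/636.

-2.8695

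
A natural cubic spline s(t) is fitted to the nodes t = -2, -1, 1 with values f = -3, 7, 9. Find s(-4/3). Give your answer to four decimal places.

4.2222

With M_i denoting the second derivative at x_i, h_i = 1, 2, and Δ_i = (y_(i+1) − y_i)/h_i = 10, 1:
  1·M_0 + 6·M_1 + 2·M_2 = 6(Δ_1 - Δ_0) = -54
Natural end conditions: M_0 = M_2 = 0.
Forward elimination and back-substitution give M_0 = 0, M_1 = -9, M_2 = 0.
On [-2, -1], s(t) = -3 + 23/2·(t + 2) + 0·(t + 2)² - 3/2·(t + 2)³.
With (t + 2) = 2/3: s(-4/3) = 38/9.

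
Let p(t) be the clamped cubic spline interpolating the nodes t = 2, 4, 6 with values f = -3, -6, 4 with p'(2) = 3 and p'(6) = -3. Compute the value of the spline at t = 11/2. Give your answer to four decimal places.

With m_i denoting the second derivative at x_i, h_i = 2, 2, and Δ_i = (y_(i+1) − y_i)/h_i = -3/2, 5:
  2·m_0 + 8·m_1 + 2·m_2 = 6(Δ_1 - Δ_0) = 39
Clamped end conditions give two more equations: 2h_0·m_0 + h_0·m_1 = 6(Δ_0 - p'(2)) = -27 and h_1·m_1 + 2h_1·m_2 = 6(p'(6) - Δ_1) = -48.
Solving: m_0 = -105/8, m_1 = 51/4, m_2 = -147/8.
On [4, 6], p(t) = -6 + 21/8·(t - 4) + 51/8·(t - 4)² - 83/32·(t - 4)³.
With (t - 4) = 3/2: p(11/2) = 903/256.

3.5273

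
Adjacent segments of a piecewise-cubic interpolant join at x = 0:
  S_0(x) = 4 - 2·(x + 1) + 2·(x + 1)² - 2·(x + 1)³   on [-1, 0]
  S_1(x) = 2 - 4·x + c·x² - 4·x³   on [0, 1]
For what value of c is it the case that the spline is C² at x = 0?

S_0''(x) = 4 - 12·(x + 1), so S_0''(0) = -8. On the right, S_1''(0) = 2c, so c = -4.

-4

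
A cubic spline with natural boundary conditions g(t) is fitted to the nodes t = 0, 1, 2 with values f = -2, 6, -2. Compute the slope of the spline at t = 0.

Let σ_i = g''(x_i). Step sizes h_i = 1, 1; slopes of the chords Δ_i = (y_(i+1) - y_i)/h_i = 8, -8.
  1·σ_0 + 4·σ_1 + 1·σ_2 = 6(Δ_1 - Δ_0) = -96
Natural end conditions: σ_0 = σ_2 = 0.
Hence σ_0 = 0, σ_1 = -24, σ_2 = 0.
On [0, 1], g'(t) = b_0 + 2c_0·t + 3d_0·t² with b_0 = Δ_0 - h_0(2σ_0 + σ_1)/6 = 12, c_0 = σ_0/2 = 0, d_0 = (σ_1 - σ_0)/(6h_0) = -4. So g'(0) = 12.

12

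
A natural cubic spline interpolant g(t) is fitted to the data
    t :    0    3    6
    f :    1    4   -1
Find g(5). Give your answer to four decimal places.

1.2593

Write σ_i for g''(x_i). With h_i = 3, 3 and divided differences Δ_i = 1, -5/3, the continuity of g' gives the tridiagonal system
  3·σ_0 + 12·σ_1 + 3·σ_2 = 6(Δ_1 - Δ_0) = -16
Natural end conditions: σ_0 = σ_2 = 0.
Solving the tridiagonal system: σ_0 = 0, σ_1 = -4/3, σ_2 = 0.
On [3, 6], g(t) = 4 - 1/3·(t - 3) - 2/3·(t - 3)² + 2/27·(t - 3)³.
With (t - 3) = 2: g(5) = 34/27.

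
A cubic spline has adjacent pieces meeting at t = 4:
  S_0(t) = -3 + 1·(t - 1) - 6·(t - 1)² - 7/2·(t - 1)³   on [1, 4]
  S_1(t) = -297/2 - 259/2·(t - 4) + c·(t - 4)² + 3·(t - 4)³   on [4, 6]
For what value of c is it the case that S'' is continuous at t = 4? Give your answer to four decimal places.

-37.5000

S_0''(t) = -12 - 21·(t - 1), so S_0''(4) = -75. On the right, S_1''(4) = 2c, so c = -75/2.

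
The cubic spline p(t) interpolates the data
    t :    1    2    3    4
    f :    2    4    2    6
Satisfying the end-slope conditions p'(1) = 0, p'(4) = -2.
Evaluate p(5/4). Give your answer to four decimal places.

Write m_i for p''(x_i). With h_i = 1, 1, 1 and divided differences Δ_i = 2, -2, 4, the continuity of p' gives the tridiagonal system
  1·m_0 + 4·m_1 + 1·m_2 = 6(Δ_1 - Δ_0) = -24
  1·m_1 + 4·m_2 + 1·m_3 = 6(Δ_2 - Δ_1) = 36
Clamped end conditions give two more equations: 2h_0·m_0 + h_0·m_1 = 6(Δ_0 - p'(1)) = 12 and h_2·m_2 + 2h_2·m_3 = 6(p'(4) - Δ_2) = -36.
Solving the tridiagonal system: m_0 = 196/15, m_1 = -212/15, m_2 = 292/15, m_3 = -416/15.
On [1, 2], p(t) = 2 + 0·(t - 1) + 98/15·(t - 1)² - 68/15·(t - 1)³.
With (t - 1) = 1/4: p(5/4) = 187/80.

2.3375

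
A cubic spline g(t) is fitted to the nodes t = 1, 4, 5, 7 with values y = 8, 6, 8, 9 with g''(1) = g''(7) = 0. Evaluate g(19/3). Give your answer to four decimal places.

Put m_i = g'' at the i-th knot. Here h = (3, 1, 2) and Δ = (-2/3, 2, 1/2), so the interior equations h_(i-1)·m_(i-1) + 2(h_(i-1)+h_i)·m_i + h_i·m_(i+1) = 6(Δ_i − Δ_(i-1)) read
  3·m_0 + 8·m_1 + 1·m_2 = 6(Δ_1 - Δ_0) = 16
  1·m_1 + 6·m_2 + 2·m_3 = 6(Δ_2 - Δ_1) = -9
Natural end conditions: m_0 = m_3 = 0.
Solving the tridiagonal system: m_0 = 0, m_1 = 105/47, m_2 = -88/47, m_3 = 0.
On [5, 7], g(t) = 8 + 493/282·(t - 5) - 44/47·(t - 5)² + 22/141·(t - 5)³.
With (t - 5) = 4/3: g(19/3) = 34402/3807.

9.0365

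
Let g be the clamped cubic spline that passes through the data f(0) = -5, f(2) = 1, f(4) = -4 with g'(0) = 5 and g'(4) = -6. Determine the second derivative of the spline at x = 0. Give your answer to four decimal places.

Let m_i = g''(x_i). Step sizes h_i = 2, 2; slopes of the chords Δ_i = (y_(i+1) - y_i)/h_i = 3, -5/2.
  2·m_0 + 8·m_1 + 2·m_2 = 6(Δ_1 - Δ_0) = -33
Clamped end conditions give two more equations: 2h_0·m_0 + h_0·m_1 = 6(Δ_0 - g'(0)) = -12 and h_1·m_1 + 2h_1·m_2 = 6(g'(4) - Δ_1) = -21.
Solving: m_0 = -13/8, m_1 = -11/4, m_2 = -31/8.

-1.6250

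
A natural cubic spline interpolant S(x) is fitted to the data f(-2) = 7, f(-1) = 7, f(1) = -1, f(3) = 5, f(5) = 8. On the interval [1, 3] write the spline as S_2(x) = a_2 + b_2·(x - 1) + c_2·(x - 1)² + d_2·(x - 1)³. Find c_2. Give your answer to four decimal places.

3.8232

Let σ_i = S''(x_i). Step sizes h_i = 1, 2, 2, 2; slopes of the chords Δ_i = (y_(i+1) - y_i)/h_i = 0, -4, 3, 3/2.
  1·σ_0 + 6·σ_1 + 2·σ_2 = 6(Δ_1 - Δ_0) = -24
  2·σ_1 + 8·σ_2 + 2·σ_3 = 6(Δ_2 - Δ_1) = 42
  2·σ_2 + 8·σ_3 + 2·σ_4 = 6(Δ_3 - Δ_2) = -9
Natural end conditions: σ_0 = σ_4 = 0.
Hence σ_0 = 0, σ_1 = -537/82, σ_2 = 627/82, σ_3 = -249/82, σ_4 = 0.
On [1, 3], with S_2(x) = a_2 + b_2·(x - 1) + c_2·(x - 1)² + d_2·(x - 1)³: c_2 = σ_2/2 = 627/164, d_2 = (σ_3 - σ_2)/(6h_2) = -73/82, b_2 = Δ_2 - h_2(2σ_2 + σ_3)/6 = -89/82.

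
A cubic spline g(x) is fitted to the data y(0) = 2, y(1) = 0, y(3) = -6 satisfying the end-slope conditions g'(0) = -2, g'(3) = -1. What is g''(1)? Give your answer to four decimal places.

-2.6667

Let σ_i = g''(x_i). Step sizes h_i = 1, 2; slopes of the chords Δ_i = (y_(i+1) - y_i)/h_i = -2, -3.
  1·σ_0 + 6·σ_1 + 2·σ_2 = 6(Δ_1 - Δ_0) = -6
Clamped end conditions give two more equations: 2h_0·σ_0 + h_0·σ_1 = 6(Δ_0 - g'(0)) = 0 and h_1·σ_1 + 2h_1·σ_2 = 6(g'(3) - Δ_1) = 12.
Hence σ_0 = 4/3, σ_1 = -8/3, σ_2 = 13/3.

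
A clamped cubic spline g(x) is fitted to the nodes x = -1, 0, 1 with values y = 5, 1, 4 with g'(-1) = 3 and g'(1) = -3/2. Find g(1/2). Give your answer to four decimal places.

2.5469

With M_i denoting the second derivative at x_i, h_i = 1, 1, and Δ_i = (y_(i+1) − y_i)/h_i = -4, 3:
  1·M_0 + 4·M_1 + 1·M_2 = 6(Δ_1 - Δ_0) = 42
Clamped end conditions give two more equations: 2h_0·M_0 + h_0·M_1 = 6(Δ_0 - g'(-1)) = -42 and h_1·M_1 + 2h_1·M_2 = 6(g'(1) - Δ_1) = -27.
Forward elimination and back-substitution give M_0 = -135/4, M_1 = 51/2, M_2 = -105/4.
On [0, 1], g(x) = 1 - 9/8·x + 51/4·x² - 69/8·x³.
With x = 1/2: g(1/2) = 163/64.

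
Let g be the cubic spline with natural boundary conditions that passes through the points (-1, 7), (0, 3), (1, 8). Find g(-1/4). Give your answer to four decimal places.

3.2617

Write M_i for g''(x_i). With h_i = 1, 1 and divided differences Δ_i = -4, 5, the continuity of g' gives the tridiagonal system
  1·M_0 + 4·M_1 + 1·M_2 = 6(Δ_1 - Δ_0) = 54
Natural end conditions: M_0 = M_2 = 0.
Forward elimination and back-substitution give M_0 = 0, M_1 = 27/2, M_2 = 0.
On [-1, 0], g(t) = 7 - 25/4·(t + 1) + 0·(t + 1)² + 9/4·(t + 1)³.
With (t + 1) = 3/4: g(-1/4) = 835/256.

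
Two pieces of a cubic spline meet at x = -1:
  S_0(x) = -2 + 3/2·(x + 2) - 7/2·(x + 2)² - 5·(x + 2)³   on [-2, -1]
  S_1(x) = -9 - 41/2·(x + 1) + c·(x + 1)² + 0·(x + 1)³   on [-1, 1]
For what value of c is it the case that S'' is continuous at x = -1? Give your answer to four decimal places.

S_0''(x) = -7 - 30·(x + 2), so S_0''(-1) = -37. On the right, S_1''(-1) = 2c, so c = -37/2.

-18.5000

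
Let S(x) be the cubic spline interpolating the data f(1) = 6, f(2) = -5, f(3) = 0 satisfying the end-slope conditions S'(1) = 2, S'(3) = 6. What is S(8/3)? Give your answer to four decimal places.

-2.6667

Put m_i = S'' at the i-th knot. Here h = (1, 1) and Δ = (-11, 5), so the interior equations h_(i-1)·m_(i-1) + 2(h_(i-1)+h_i)·m_i + h_i·m_(i+1) = 6(Δ_i − Δ_(i-1)) read
  1·m_0 + 4·m_1 + 1·m_2 = 6(Δ_1 - Δ_0) = 96
Clamped end conditions give two more equations: 2h_0·m_0 + h_0·m_1 = 6(Δ_0 - S'(1)) = -78 and h_1·m_1 + 2h_1·m_2 = 6(S'(3) - Δ_1) = 6.
Solving: m_0 = -61, m_1 = 44, m_2 = -19.
On [2, 3], S(x) = -5 - 13/2·(x - 2) + 22·(x - 2)² - 21/2·(x - 2)³.
With (x - 2) = 2/3: S(8/3) = -8/3.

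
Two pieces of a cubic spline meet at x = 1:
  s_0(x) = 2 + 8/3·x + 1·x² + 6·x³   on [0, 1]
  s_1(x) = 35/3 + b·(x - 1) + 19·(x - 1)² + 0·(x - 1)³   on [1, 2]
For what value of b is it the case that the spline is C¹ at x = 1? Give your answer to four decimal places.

22.6667

s_0'(x) = 8/3 + 2·x + 18·x², so s_0'(1) = 68/3. On the right, s_1'(1) = b, so b = 68/3.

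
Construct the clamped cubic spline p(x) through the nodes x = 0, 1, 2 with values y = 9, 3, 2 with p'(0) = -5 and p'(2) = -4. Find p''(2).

-16

Put M_i = p'' at the i-th knot. Here h = (1, 1) and Δ = (-6, -1), so the interior equations h_(i-1)·M_(i-1) + 2(h_(i-1)+h_i)·M_i + h_i·M_(i+1) = 6(Δ_i − Δ_(i-1)) read
  1·M_0 + 4·M_1 + 1·M_2 = 6(Δ_1 - Δ_0) = 30
Clamped end conditions give two more equations: 2h_0·M_0 + h_0·M_1 = 6(Δ_0 - p'(0)) = -6 and h_1·M_1 + 2h_1·M_2 = 6(p'(2) - Δ_1) = -18.
Forward elimination and back-substitution give M_0 = -10, M_1 = 14, M_2 = -16.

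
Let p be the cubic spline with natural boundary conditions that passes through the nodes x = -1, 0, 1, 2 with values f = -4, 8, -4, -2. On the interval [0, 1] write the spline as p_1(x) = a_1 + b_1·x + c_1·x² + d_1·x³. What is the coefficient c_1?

-22

Write σ_i for p''(x_i). With h_i = 1, 1, 1 and divided differences Δ_i = 12, -12, 2, the continuity of p' gives the tridiagonal system
  1·σ_0 + 4·σ_1 + 1·σ_2 = 6(Δ_1 - Δ_0) = -144
  1·σ_1 + 4·σ_2 + 1·σ_3 = 6(Δ_2 - Δ_1) = 84
Natural end conditions: σ_0 = σ_3 = 0.
Forward elimination and back-substitution give σ_0 = 0, σ_1 = -44, σ_2 = 32, σ_3 = 0.
On [0, 1], with p_1(x) = a_1 + b_1·x + c_1·x² + d_1·x³: c_1 = σ_1/2 = -22, d_1 = (σ_2 - σ_1)/(6h_1) = 38/3, b_1 = Δ_1 - h_1(2σ_1 + σ_2)/6 = -8/3.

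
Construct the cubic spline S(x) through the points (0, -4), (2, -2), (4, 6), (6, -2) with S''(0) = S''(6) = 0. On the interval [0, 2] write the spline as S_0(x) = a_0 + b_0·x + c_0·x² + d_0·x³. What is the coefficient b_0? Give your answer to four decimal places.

-0.3333

Put M_i = S'' at the i-th knot. Here h = (2, 2, 2) and Δ = (1, 4, -4), so the interior equations h_(i-1)·M_(i-1) + 2(h_(i-1)+h_i)·M_i + h_i·M_(i+1) = 6(Δ_i − Δ_(i-1)) read
  2·M_0 + 8·M_1 + 2·M_2 = 6(Δ_1 - Δ_0) = 18
  2·M_1 + 8·M_2 + 2·M_3 = 6(Δ_2 - Δ_1) = -48
Natural end conditions: M_0 = M_3 = 0.
Solving: M_0 = 0, M_1 = 4, M_2 = -7, M_3 = 0.
On [0, 2], with S_0(x) = a_0 + b_0·x + c_0·x² + d_0·x³: c_0 = M_0/2 = 0, d_0 = (M_1 - M_0)/(6h_0) = 1/3, b_0 = Δ_0 - h_0(2M_0 + M_1)/6 = -1/3.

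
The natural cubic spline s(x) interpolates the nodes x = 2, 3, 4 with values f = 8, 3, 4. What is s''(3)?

9

Put m_i = s'' at the i-th knot. Here h = (1, 1) and Δ = (-5, 1), so the interior equations h_(i-1)·m_(i-1) + 2(h_(i-1)+h_i)·m_i + h_i·m_(i+1) = 6(Δ_i − Δ_(i-1)) read
  1·m_0 + 4·m_1 + 1·m_2 = 6(Δ_1 - Δ_0) = 36
Natural end conditions: m_0 = m_2 = 0.
Solving: m_0 = 0, m_1 = 9, m_2 = 0.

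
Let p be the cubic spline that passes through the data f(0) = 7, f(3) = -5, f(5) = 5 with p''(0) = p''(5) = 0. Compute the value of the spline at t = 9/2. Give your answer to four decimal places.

1.6563

With M_i denoting the second derivative at x_i, h_i = 3, 2, and Δ_i = (y_(i+1) − y_i)/h_i = -4, 5:
  3·M_0 + 10·M_1 + 2·M_2 = 6(Δ_1 - Δ_0) = 54
Natural end conditions: M_0 = M_2 = 0.
Solving the tridiagonal system: M_0 = 0, M_1 = 27/5, M_2 = 0.
On [3, 5], p(t) = -5 + 7/5·(t - 3) + 27/10·(t - 3)² - 9/20·(t - 3)³.
With (t - 3) = 3/2: p(9/2) = 53/32.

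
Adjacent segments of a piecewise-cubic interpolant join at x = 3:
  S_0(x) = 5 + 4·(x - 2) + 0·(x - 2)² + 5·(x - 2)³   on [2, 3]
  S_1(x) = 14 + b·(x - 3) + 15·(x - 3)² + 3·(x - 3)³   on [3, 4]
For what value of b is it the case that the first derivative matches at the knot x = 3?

19

S_0'(x) = 4 + 0·(x - 2) + 15·(x - 2)², so S_0'(3) = 19. On the right, S_1'(3) = b, so b = 19.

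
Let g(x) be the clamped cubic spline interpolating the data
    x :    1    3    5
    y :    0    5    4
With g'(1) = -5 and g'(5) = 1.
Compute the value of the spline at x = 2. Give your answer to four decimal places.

0.6250

Put m_i = g'' at the i-th knot. Here h = (2, 2) and Δ = (5/2, -1/2), so the interior equations h_(i-1)·m_(i-1) + 2(h_(i-1)+h_i)·m_i + h_i·m_(i+1) = 6(Δ_i − Δ_(i-1)) read
  2·m_0 + 8·m_1 + 2·m_2 = 6(Δ_1 - Δ_0) = -18
Clamped end conditions give two more equations: 2h_0·m_0 + h_0·m_1 = 6(Δ_0 - g'(1)) = 45 and h_1·m_1 + 2h_1·m_2 = 6(g'(5) - Δ_1) = 9.
Hence m_0 = 15, m_1 = -15/2, m_2 = 6.
On [1, 3], g(x) = 0 - 5·(x - 1) + 15/2·(x - 1)² - 15/8·(x - 1)³.
With (x - 1) = 1: g(2) = 5/8.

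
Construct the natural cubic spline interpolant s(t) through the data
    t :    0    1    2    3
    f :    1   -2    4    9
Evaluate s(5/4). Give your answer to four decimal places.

Write M_i for s''(x_i). With h_i = 1, 1, 1 and divided differences Δ_i = -3, 6, 5, the continuity of s' gives the tridiagonal system
  1·M_0 + 4·M_1 + 1·M_2 = 6(Δ_1 - Δ_0) = 54
  1·M_1 + 4·M_2 + 1·M_3 = 6(Δ_2 - Δ_1) = -6
Natural end conditions: M_0 = M_3 = 0.
Solving: M_0 = 0, M_1 = 74/5, M_2 = -26/5, M_3 = 0.
On [1, 2], s(t) = -2 + 29/15·(t - 1) + 37/5·(t - 1)² - 10/3·(t - 1)³.
With (t - 1) = 1/4: s(5/4) = -177/160.

-1.1063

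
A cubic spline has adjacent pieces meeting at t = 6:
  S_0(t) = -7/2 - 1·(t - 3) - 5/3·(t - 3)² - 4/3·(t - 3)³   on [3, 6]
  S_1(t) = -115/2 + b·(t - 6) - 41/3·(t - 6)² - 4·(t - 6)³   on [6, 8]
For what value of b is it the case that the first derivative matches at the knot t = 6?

-47

S_0'(t) = -1 - 10/3·(t - 3) - 4·(t - 3)², so S_0'(6) = -47. On the right, S_1'(6) = b, so b = -47.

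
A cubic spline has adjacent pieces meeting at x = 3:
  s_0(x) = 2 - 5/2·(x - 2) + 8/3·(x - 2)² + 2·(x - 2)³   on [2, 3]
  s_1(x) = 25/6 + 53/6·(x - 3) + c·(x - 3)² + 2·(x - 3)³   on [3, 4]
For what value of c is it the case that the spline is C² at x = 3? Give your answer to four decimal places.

8.6667

s_0''(x) = 16/3 + 12·(x - 2), so s_0''(3) = 52/3. On the right, s_1''(3) = 2c, so c = 26/3.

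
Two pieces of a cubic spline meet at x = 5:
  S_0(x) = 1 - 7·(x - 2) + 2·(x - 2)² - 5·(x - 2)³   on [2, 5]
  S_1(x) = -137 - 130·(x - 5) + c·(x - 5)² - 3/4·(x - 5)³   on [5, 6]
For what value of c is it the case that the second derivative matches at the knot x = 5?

-43

S_0''(x) = 4 - 30·(x - 2), so S_0''(5) = -86. On the right, S_1''(5) = 2c, so c = -43.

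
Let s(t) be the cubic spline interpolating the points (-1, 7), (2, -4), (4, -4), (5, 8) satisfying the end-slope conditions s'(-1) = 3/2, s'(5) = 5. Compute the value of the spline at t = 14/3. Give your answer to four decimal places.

4.9864

Write M_i for s''(x_i). With h_i = 3, 2, 1 and divided differences Δ_i = -11/3, 0, 12, the continuity of s' gives the tridiagonal system
  3·M_0 + 10·M_1 + 2·M_2 = 6(Δ_1 - Δ_0) = 22
  2·M_1 + 6·M_2 + 1·M_3 = 6(Δ_2 - Δ_1) = 72
Clamped end conditions give two more equations: 2h_0·M_0 + h_0·M_1 = 6(Δ_0 - s'(-1)) = -31 and h_2·M_2 + 2h_2·M_3 = 6(s'(5) - Δ_2) = -42.
Solving: M_0 = -308/57, M_1 = 9/19, M_2 = 318/19, M_3 = -558/19.
On [4, 5], s(t) = -4 + 215/19·(t - 4) + 159/19·(t - 4)² - 146/19·(t - 4)³.
With (t - 4) = 2/3: s(14/3) = 2558/513.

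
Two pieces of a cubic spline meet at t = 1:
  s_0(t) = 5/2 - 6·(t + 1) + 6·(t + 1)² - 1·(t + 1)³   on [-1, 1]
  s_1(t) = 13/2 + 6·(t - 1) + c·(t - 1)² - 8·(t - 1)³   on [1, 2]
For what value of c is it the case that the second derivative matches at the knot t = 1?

0

s_0''(t) = 12 - 6·(t + 1), so s_0''(1) = 0. On the right, s_1''(1) = 2c, so c = 0.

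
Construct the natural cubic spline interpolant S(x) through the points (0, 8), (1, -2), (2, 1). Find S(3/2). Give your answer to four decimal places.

With σ_i denoting the second derivative at x_i, h_i = 1, 1, and Δ_i = (y_(i+1) − y_i)/h_i = -10, 3:
  1·σ_0 + 4·σ_1 + 1·σ_2 = 6(Δ_1 - Δ_0) = 78
Natural end conditions: σ_0 = σ_2 = 0.
Forward elimination and back-substitution give σ_0 = 0, σ_1 = 39/2, σ_2 = 0.
On [1, 2], S(x) = -2 - 7/2·(x - 1) + 39/4·(x - 1)² - 13/4·(x - 1)³.
With (x - 1) = 1/2: S(3/2) = -55/32.

-1.7188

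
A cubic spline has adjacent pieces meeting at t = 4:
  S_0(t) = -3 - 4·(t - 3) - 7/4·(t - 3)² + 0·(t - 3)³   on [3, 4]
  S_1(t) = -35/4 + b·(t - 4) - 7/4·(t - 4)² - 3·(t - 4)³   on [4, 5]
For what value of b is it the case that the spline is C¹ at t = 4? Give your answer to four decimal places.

S_0'(t) = -4 - 7/2·(t - 3) + 0·(t - 3)², so S_0'(4) = -15/2. On the right, S_1'(4) = b, so b = -15/2.

-7.5000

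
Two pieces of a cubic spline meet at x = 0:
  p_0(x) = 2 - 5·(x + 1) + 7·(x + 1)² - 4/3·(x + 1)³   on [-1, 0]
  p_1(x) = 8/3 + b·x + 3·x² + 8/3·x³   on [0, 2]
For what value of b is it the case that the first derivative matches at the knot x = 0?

p_0'(x) = -5 + 14·(x + 1) - 4·(x + 1)², so p_0'(0) = 5. On the right, p_1'(0) = b, so b = 5.

5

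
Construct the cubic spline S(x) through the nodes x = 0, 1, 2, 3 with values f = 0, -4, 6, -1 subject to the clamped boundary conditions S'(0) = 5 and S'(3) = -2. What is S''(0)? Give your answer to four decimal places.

Let M_i = S''(x_i). Step sizes h_i = 1, 1, 1; slopes of the chords Δ_i = (y_(i+1) - y_i)/h_i = -4, 10, -7.
  1·M_0 + 4·M_1 + 1·M_2 = 6(Δ_1 - Δ_0) = 84
  1·M_1 + 4·M_2 + 1·M_3 = 6(Δ_2 - Δ_1) = -102
Clamped end conditions give two more equations: 2h_0·M_0 + h_0·M_1 = 6(Δ_0 - S'(0)) = -54 and h_2·M_2 + 2h_2·M_3 = 6(S'(3) - Δ_2) = 30.
Hence M_0 = -742/15, M_1 = 674/15, M_2 = -694/15, M_3 = 572/15.

-49.4667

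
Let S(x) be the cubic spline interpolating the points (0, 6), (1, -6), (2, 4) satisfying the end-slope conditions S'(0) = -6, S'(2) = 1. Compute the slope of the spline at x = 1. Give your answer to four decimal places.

-0.2500

Put M_i = S'' at the i-th knot. Here h = (1, 1) and Δ = (-12, 10), so the interior equations h_(i-1)·M_(i-1) + 2(h_(i-1)+h_i)·M_i + h_i·M_(i+1) = 6(Δ_i − Δ_(i-1)) read
  1·M_0 + 4·M_1 + 1·M_2 = 6(Δ_1 - Δ_0) = 132
Clamped end conditions give two more equations: 2h_0·M_0 + h_0·M_1 = 6(Δ_0 - S'(0)) = -36 and h_1·M_1 + 2h_1·M_2 = 6(S'(2) - Δ_1) = -54.
Hence M_0 = -95/2, M_1 = 59, M_2 = -113/2.
On [1, 2], S'(x) = b_1 + 2c_1·(x - 1) + 3d_1·(x - 1)² with b_1 = Δ_1 - h_1(2M_1 + M_2)/6 = -1/4, c_1 = M_1/2 = 59/2, d_1 = (M_2 - M_1)/(6h_1) = -77/4. So S'(1) = -1/4.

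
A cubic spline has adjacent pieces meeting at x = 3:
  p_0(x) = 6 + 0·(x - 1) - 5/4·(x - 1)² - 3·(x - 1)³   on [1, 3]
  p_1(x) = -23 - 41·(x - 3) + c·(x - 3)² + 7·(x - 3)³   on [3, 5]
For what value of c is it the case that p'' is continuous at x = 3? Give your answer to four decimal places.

-19.2500

p_0''(x) = -5/2 - 18·(x - 1), so p_0''(3) = -77/2. On the right, p_1''(3) = 2c, so c = -77/4.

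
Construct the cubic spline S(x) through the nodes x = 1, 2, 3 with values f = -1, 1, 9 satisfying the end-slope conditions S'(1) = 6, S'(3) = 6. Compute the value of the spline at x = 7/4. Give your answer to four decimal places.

0.3359

Put M_i = S'' at the i-th knot. Here h = (1, 1) and Δ = (2, 8), so the interior equations h_(i-1)·M_(i-1) + 2(h_(i-1)+h_i)·M_i + h_i·M_(i+1) = 6(Δ_i − Δ_(i-1)) read
  1·M_0 + 4·M_1 + 1·M_2 = 6(Δ_1 - Δ_0) = 36
Clamped end conditions give two more equations: 2h_0·M_0 + h_0·M_1 = 6(Δ_0 - S'(1)) = -24 and h_1·M_1 + 2h_1·M_2 = 6(S'(3) - Δ_1) = -12.
Solving the tridiagonal system: M_0 = -21, M_1 = 18, M_2 = -15.
On [1, 2], S(x) = -1 + 6·(x - 1) - 21/2·(x - 1)² + 13/2·(x - 1)³.
With (x - 1) = 3/4: S(7/4) = 43/128.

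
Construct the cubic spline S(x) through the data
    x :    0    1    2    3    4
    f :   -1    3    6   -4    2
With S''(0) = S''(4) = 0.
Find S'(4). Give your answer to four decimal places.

11.1964

Let m_i = S''(x_i). Step sizes h_i = 1, 1, 1, 1; slopes of the chords Δ_i = (y_(i+1) - y_i)/h_i = 4, 3, -10, 6.
  1·m_0 + 4·m_1 + 1·m_2 = 6(Δ_1 - Δ_0) = -6
  1·m_1 + 4·m_2 + 1·m_3 = 6(Δ_2 - Δ_1) = -78
  1·m_2 + 4·m_3 + 1·m_4 = 6(Δ_3 - Δ_2) = 96
Natural end conditions: m_0 = m_4 = 0.
Solving: m_0 = 0, m_1 = 159/28, m_2 = -201/7, m_3 = 873/28, m_4 = 0.
On [3, 4], S'(x) = b_3 + 2c_3·(x - 3) + 3d_3·(x - 3)² with b_3 = Δ_3 - h_3(2m_3 + m_4)/6 = -123/28, c_3 = m_3/2 = 873/56, d_3 = (m_4 - m_3)/(6h_3) = -291/56. So S'(4) = 627/56.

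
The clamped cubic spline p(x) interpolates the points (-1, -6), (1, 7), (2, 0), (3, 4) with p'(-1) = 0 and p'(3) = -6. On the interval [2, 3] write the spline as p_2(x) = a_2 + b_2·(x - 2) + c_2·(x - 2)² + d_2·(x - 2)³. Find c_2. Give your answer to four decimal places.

Put m_i = p'' at the i-th knot. Here h = (2, 1, 1) and Δ = (13/2, -7, 4), so the interior equations h_(i-1)·m_(i-1) + 2(h_(i-1)+h_i)·m_i + h_i·m_(i+1) = 6(Δ_i − Δ_(i-1)) read
  2·m_0 + 6·m_1 + 1·m_2 = 6(Δ_1 - Δ_0) = -81
  1·m_1 + 4·m_2 + 1·m_3 = 6(Δ_2 - Δ_1) = 66
Clamped end conditions give two more equations: 2h_0·m_0 + h_0·m_1 = 6(Δ_0 - p'(-1)) = 39 and h_2·m_2 + 2h_2·m_3 = 6(p'(3) - Δ_2) = -60.
Solving the tridiagonal system: m_0 = 513/22, m_1 = -597/22, m_2 = 387/11, m_3 = -1047/22.
On [2, 3], with p_2(x) = a_2 + b_2·(x - 2) + c_2·(x - 2)² + d_2·(x - 2)³: c_2 = m_2/2 = 387/22, d_2 = (m_3 - m_2)/(6h_2) = -607/44, b_2 = Δ_2 - h_2(2m_2 + m_3)/6 = 9/44.

17.5909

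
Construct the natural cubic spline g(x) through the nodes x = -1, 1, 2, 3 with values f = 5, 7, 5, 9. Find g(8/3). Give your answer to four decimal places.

Write σ_i for g''(x_i). With h_i = 2, 1, 1 and divided differences Δ_i = 1, -2, 4, the continuity of g' gives the tridiagonal system
  2·σ_0 + 6·σ_1 + 1·σ_2 = 6(Δ_1 - Δ_0) = -18
  1·σ_1 + 4·σ_2 + 1·σ_3 = 6(Δ_2 - Δ_1) = 36
Natural end conditions: σ_0 = σ_3 = 0.
Forward elimination and back-substitution give σ_0 = 0, σ_1 = -108/23, σ_2 = 234/23, σ_3 = 0.
On [2, 3], g(x) = 5 + 14/23·(x - 2) + 117/23·(x - 2)² - 39/23·(x - 2)³.
With (x - 2) = 2/3: g(8/3) = 1483/207.

7.1643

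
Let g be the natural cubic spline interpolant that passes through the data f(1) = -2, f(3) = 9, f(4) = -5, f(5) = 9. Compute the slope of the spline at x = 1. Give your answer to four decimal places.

Let m_i = g''(x_i). Step sizes h_i = 2, 1, 1; slopes of the chords Δ_i = (y_(i+1) - y_i)/h_i = 11/2, -14, 14.
  2·m_0 + 6·m_1 + 1·m_2 = 6(Δ_1 - Δ_0) = -117
  1·m_1 + 4·m_2 + 1·m_3 = 6(Δ_2 - Δ_1) = 168
Natural end conditions: m_0 = m_3 = 0.
Forward elimination and back-substitution give m_0 = 0, m_1 = -636/23, m_2 = 1125/23, m_3 = 0.
On [1, 3], g'(x) = b_0 + 2c_0·(x - 1) + 3d_0·(x - 1)² with b_0 = Δ_0 - h_0(2m_0 + m_1)/6 = 677/46, c_0 = m_0/2 = 0, d_0 = (m_1 - m_0)/(6h_0) = -53/23. So g'(1) = 677/46.

14.7174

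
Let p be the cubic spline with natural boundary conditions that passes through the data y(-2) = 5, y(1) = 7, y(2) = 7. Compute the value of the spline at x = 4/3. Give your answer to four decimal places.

Let M_i = p''(x_i). Step sizes h_i = 3, 1; slopes of the chords Δ_i = (y_(i+1) - y_i)/h_i = 2/3, 0.
  3·M_0 + 8·M_1 + 1·M_2 = 6(Δ_1 - Δ_0) = -4
Natural end conditions: M_0 = M_2 = 0.
Solving: M_0 = 0, M_1 = -1/2, M_2 = 0.
On [1, 2], p(x) = 7 + 1/6·(x - 1) - 1/4·(x - 1)² + 1/12·(x - 1)³.
With (x - 1) = 1/3: p(4/3) = 1139/162.

7.0309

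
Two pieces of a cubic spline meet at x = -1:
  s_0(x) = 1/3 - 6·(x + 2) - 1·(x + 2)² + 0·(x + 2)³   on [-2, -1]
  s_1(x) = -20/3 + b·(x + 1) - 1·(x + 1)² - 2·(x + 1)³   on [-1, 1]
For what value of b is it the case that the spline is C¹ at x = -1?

s_0'(x) = -6 - 2·(x + 2) + 0·(x + 2)², so s_0'(-1) = -8. On the right, s_1'(-1) = b, so b = -8.

-8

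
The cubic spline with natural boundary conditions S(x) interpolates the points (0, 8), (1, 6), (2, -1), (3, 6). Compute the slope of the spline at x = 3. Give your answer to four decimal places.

Write m_i for S''(x_i). With h_i = 1, 1, 1 and divided differences Δ_i = -2, -7, 7, the continuity of S' gives the tridiagonal system
  1·m_0 + 4·m_1 + 1·m_2 = 6(Δ_1 - Δ_0) = -30
  1·m_1 + 4·m_2 + 1·m_3 = 6(Δ_2 - Δ_1) = 84
Natural end conditions: m_0 = m_3 = 0.
Solving: m_0 = 0, m_1 = -68/5, m_2 = 122/5, m_3 = 0.
On [2, 3], S'(x) = b_2 + 2c_2·(x - 2) + 3d_2·(x - 2)² with b_2 = Δ_2 - h_2(2m_2 + m_3)/6 = -17/15, c_2 = m_2/2 = 61/5, d_2 = (m_3 - m_2)/(6h_2) = -61/15. So S'(3) = 166/15.

11.0667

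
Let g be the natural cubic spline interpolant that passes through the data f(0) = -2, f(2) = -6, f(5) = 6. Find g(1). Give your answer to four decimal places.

-4.9000

With M_i denoting the second derivative at x_i, h_i = 2, 3, and Δ_i = (y_(i+1) − y_i)/h_i = -2, 4:
  2·M_0 + 10·M_1 + 3·M_2 = 6(Δ_1 - Δ_0) = 36
Natural end conditions: M_0 = M_2 = 0.
Solving: M_0 = 0, M_1 = 18/5, M_2 = 0.
On [0, 2], g(t) = -2 - 16/5·t + 0·t² + 3/10·t³.
With t = 1: g(1) = -49/10.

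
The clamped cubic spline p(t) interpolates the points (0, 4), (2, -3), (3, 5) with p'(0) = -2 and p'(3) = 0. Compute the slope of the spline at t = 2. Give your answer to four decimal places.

6.5833

Write M_i for p''(x_i). With h_i = 2, 1 and divided differences Δ_i = -7/2, 8, the continuity of p' gives the tridiagonal system
  2·M_0 + 6·M_1 + 1·M_2 = 6(Δ_1 - Δ_0) = 69
Clamped end conditions give two more equations: 2h_0·M_0 + h_0·M_1 = 6(Δ_0 - p'(0)) = -9 and h_1·M_1 + 2h_1·M_2 = 6(p'(3) - Δ_1) = -48.
Solving: M_0 = -157/12, M_1 = 65/3, M_2 = -209/6.
On [2, 3], p'(t) = b_1 + 2c_1·(t - 2) + 3d_1·(t - 2)² with b_1 = Δ_1 - h_1(2M_1 + M_2)/6 = 79/12, c_1 = M_1/2 = 65/6, d_1 = (M_2 - M_1)/(6h_1) = -113/12. So p'(2) = 79/12.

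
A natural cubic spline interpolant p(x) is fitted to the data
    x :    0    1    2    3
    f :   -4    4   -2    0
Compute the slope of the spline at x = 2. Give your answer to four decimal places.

-4.1333

With M_i denoting the second derivative at x_i, h_i = 1, 1, 1, and Δ_i = (y_(i+1) − y_i)/h_i = 8, -6, 2:
  1·M_0 + 4·M_1 + 1·M_2 = 6(Δ_1 - Δ_0) = -84
  1·M_1 + 4·M_2 + 1·M_3 = 6(Δ_2 - Δ_1) = 48
Natural end conditions: M_0 = M_3 = 0.
Hence M_0 = 0, M_1 = -128/5, M_2 = 92/5, M_3 = 0.
On [2, 3], p'(x) = b_2 + 2c_2·(x - 2) + 3d_2·(x - 2)² with b_2 = Δ_2 - h_2(2M_2 + M_3)/6 = -62/15, c_2 = M_2/2 = 46/5, d_2 = (M_3 - M_2)/(6h_2) = -46/15. So p'(2) = -62/15.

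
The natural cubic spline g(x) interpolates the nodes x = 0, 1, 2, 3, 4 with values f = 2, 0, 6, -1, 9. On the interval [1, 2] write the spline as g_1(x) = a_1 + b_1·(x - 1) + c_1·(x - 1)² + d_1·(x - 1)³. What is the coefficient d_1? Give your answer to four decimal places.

Put m_i = g'' at the i-th knot. Here h = (1, 1, 1, 1) and Δ = (-2, 6, -7, 10), so the interior equations h_(i-1)·m_(i-1) + 2(h_(i-1)+h_i)·m_i + h_i·m_(i+1) = 6(Δ_i − Δ_(i-1)) read
  1·m_0 + 4·m_1 + 1·m_2 = 6(Δ_1 - Δ_0) = 48
  1·m_1 + 4·m_2 + 1·m_3 = 6(Δ_2 - Δ_1) = -78
  1·m_2 + 4·m_3 + 1·m_4 = 6(Δ_3 - Δ_2) = 102
Natural end conditions: m_0 = m_4 = 0.
Hence m_0 = 0, m_1 = 81/4, m_2 = -33, m_3 = 135/4, m_4 = 0.
On [1, 2], with g_1(x) = a_1 + b_1·(x - 1) + c_1·(x - 1)² + d_1·(x - 1)³: c_1 = m_1/2 = 81/8, d_1 = (m_2 - m_1)/(6h_1) = -71/8, b_1 = Δ_1 - h_1(2m_1 + m_2)/6 = 19/4.

-8.8750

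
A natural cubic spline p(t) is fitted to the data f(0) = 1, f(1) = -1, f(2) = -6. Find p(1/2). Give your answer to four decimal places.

With M_i denoting the second derivative at x_i, h_i = 1, 1, and Δ_i = (y_(i+1) − y_i)/h_i = -2, -5:
  1·M_0 + 4·M_1 + 1·M_2 = 6(Δ_1 - Δ_0) = -18
Natural end conditions: M_0 = M_2 = 0.
Forward elimination and back-substitution give M_0 = 0, M_1 = -9/2, M_2 = 0.
On [0, 1], p(t) = 1 - 5/4·t + 0·t² - 3/4·t³.
With t = 1/2: p(1/2) = 9/32.

0.2813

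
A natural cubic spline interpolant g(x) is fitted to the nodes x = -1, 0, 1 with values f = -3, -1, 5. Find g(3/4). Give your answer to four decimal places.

Put M_i = g'' at the i-th knot. Here h = (1, 1) and Δ = (2, 6), so the interior equations h_(i-1)·M_(i-1) + 2(h_(i-1)+h_i)·M_i + h_i·M_(i+1) = 6(Δ_i − Δ_(i-1)) read
  1·M_0 + 4·M_1 + 1·M_2 = 6(Δ_1 - Δ_0) = 24
Natural end conditions: M_0 = M_2 = 0.
Solving: M_0 = 0, M_1 = 6, M_2 = 0.
On [0, 1], g(x) = -1 + 4·x + 3·x² - 1·x³.
With x = 3/4: g(3/4) = 209/64.

3.2656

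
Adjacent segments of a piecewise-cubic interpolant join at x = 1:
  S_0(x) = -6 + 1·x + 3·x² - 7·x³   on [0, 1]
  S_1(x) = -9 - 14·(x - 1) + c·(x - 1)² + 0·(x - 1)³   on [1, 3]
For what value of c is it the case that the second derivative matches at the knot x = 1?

-18

S_0''(x) = 6 - 42·x, so S_0''(1) = -36. On the right, S_1''(1) = 2c, so c = -18.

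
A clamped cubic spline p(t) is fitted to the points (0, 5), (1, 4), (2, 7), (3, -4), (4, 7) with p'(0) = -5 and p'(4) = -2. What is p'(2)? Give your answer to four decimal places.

-7.7857

Write m_i for p''(x_i). With h_i = 1, 1, 1, 1 and divided differences Δ_i = -1, 3, -11, 11, the continuity of p' gives the tridiagonal system
  1·m_0 + 4·m_1 + 1·m_2 = 6(Δ_1 - Δ_0) = 24
  1·m_1 + 4·m_2 + 1·m_3 = 6(Δ_2 - Δ_1) = -84
  1·m_2 + 4·m_3 + 1·m_4 = 6(Δ_3 - Δ_2) = 132
Clamped end conditions give two more equations: 2h_0·m_0 + h_0·m_1 = 6(Δ_0 - p'(0)) = 24 and h_3·m_3 + 2h_3·m_4 = 6(p'(4) - Δ_3) = -78.
Forward elimination and back-substitution give m_0 = 129/28, m_1 = 207/14, m_2 = -159/4, m_3 = 843/14, m_4 = -1935/28.
On [2, 3], p'(t) = b_2 + 2c_2·(t - 2) + 3d_2·(t - 2)² with b_2 = Δ_2 - h_2(2m_2 + m_3)/6 = -109/14, c_2 = m_2/2 = -159/8, d_2 = (m_3 - m_2)/(6h_2) = 933/56. So p'(2) = -109/14.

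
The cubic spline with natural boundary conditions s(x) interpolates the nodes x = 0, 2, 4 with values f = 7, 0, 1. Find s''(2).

3

Put m_i = s'' at the i-th knot. Here h = (2, 2) and Δ = (-7/2, 1/2), so the interior equations h_(i-1)·m_(i-1) + 2(h_(i-1)+h_i)·m_i + h_i·m_(i+1) = 6(Δ_i − Δ_(i-1)) read
  2·m_0 + 8·m_1 + 2·m_2 = 6(Δ_1 - Δ_0) = 24
Natural end conditions: m_0 = m_2 = 0.
Solving the tridiagonal system: m_0 = 0, m_1 = 3, m_2 = 0.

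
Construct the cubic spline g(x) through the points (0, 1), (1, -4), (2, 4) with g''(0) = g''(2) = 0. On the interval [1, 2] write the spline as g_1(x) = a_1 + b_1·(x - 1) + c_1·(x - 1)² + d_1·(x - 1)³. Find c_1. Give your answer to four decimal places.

9.7500

Write σ_i for g''(x_i). With h_i = 1, 1 and divided differences Δ_i = -5, 8, the continuity of g' gives the tridiagonal system
  1·σ_0 + 4·σ_1 + 1·σ_2 = 6(Δ_1 - Δ_0) = 78
Natural end conditions: σ_0 = σ_2 = 0.
Forward elimination and back-substitution give σ_0 = 0, σ_1 = 39/2, σ_2 = 0.
On [1, 2], with g_1(x) = a_1 + b_1·(x - 1) + c_1·(x - 1)² + d_1·(x - 1)³: c_1 = σ_1/2 = 39/4, d_1 = (σ_2 - σ_1)/(6h_1) = -13/4, b_1 = Δ_1 - h_1(2σ_1 + σ_2)/6 = 3/2.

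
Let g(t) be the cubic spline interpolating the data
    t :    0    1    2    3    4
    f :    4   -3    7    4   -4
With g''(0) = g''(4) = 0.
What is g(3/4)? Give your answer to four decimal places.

With M_i denoting the second derivative at x_i, h_i = 1, 1, 1, 1, and Δ_i = (y_(i+1) − y_i)/h_i = -7, 10, -3, -8:
  1·M_0 + 4·M_1 + 1·M_2 = 6(Δ_1 - Δ_0) = 102
  1·M_1 + 4·M_2 + 1·M_3 = 6(Δ_2 - Δ_1) = -78
  1·M_2 + 4·M_3 + 1·M_4 = 6(Δ_3 - Δ_2) = -30
Natural end conditions: M_0 = M_4 = 0.
Forward elimination and back-substitution give M_0 = 0, M_1 = 453/14, M_2 = -192/7, M_3 = -9/14, M_4 = 0.
On [0, 1], g(t) = 4 - 347/28·t + 0·t² + 151/28·t³.
With t = 3/4: g(3/4) = -773/256.

-3.0195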